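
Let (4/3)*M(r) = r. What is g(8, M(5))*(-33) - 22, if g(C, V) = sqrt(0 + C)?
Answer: -22 - 66*sqrt(2) ≈ -115.34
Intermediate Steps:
M(r) = 3*r/4
g(C, V) = sqrt(C)
g(8, M(5))*(-33) - 22 = sqrt(8)*(-33) - 22 = (2*sqrt(2))*(-33) - 22 = -66*sqrt(2) - 22 = -22 - 66*sqrt(2)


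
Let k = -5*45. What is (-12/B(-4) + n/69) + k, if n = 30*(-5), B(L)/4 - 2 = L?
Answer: -10381/46 ≈ -225.67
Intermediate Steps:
B(L) = 8 + 4*L
k = -225
n = -150
(-12/B(-4) + n/69) + k = (-12/(8 + 4*(-4)) - 150/69) - 225 = (-12/(8 - 16) - 150*1/69) - 225 = (-12/(-8) - 50/23) - 225 = (-12*(-⅛) - 50/23) - 225 = (3/2 - 50/23) - 225 = -31/46 - 225 = -10381/46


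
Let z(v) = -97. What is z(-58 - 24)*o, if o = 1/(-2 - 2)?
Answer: 97/4 ≈ 24.250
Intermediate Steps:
o = -¼ (o = 1/(-4) = -¼ ≈ -0.25000)
z(-58 - 24)*o = -97*(-¼) = 97/4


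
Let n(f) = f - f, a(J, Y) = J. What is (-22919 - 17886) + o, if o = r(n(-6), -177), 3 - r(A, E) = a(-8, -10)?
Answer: -40794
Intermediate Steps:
n(f) = 0
r(A, E) = 11 (r(A, E) = 3 - 1*(-8) = 3 + 8 = 11)
o = 11
(-22919 - 17886) + o = (-22919 - 17886) + 11 = -40805 + 11 = -40794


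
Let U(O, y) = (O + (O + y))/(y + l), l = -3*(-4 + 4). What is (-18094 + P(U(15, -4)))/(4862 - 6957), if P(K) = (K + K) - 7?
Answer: 18114/2095 ≈ 8.6463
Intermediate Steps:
l = 0 (l = -3*0 = 0)
U(O, y) = (y + 2*O)/y (U(O, y) = (O + (O + y))/(y + 0) = (y + 2*O)/y)
P(K) = -7 + 2*K (P(K) = 2*K - 7 = -7 + 2*K)
(-18094 + P(U(15, -4)))/(4862 - 6957) = (-18094 + (-7 + 2*((-4 + 2*15)/(-4))))/(4862 - 6957) = (-18094 + (-7 + 2*(-(-4 + 30)/4)))/(-2095) = (-18094 + (-7 + 2*(-1/4*26)))*(-1/2095) = (-18094 + (-7 + 2*(-13/2)))*(-1/2095) = (-18094 + (-7 - 13))*(-1/2095) = (-18094 - 20)*(-1/2095) = -18114*(-1/2095) = 18114/2095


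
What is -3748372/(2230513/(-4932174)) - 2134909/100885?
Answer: 1865119076415365963/225025304005 ≈ 8.2885e+6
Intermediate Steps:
-3748372/(2230513/(-4932174)) - 2134909/100885 = -3748372/(2230513*(-1/4932174)) - 2134909*1/100885 = -3748372/(-2230513/4932174) - 2134909/100885 = -3748372*(-4932174/2230513) - 2134909/100885 = 18487622920728/2230513 - 2134909/100885 = 1865119076415365963/225025304005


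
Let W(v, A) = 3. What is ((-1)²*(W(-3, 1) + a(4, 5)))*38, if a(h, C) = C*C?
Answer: 1064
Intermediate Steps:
a(h, C) = C²
((-1)²*(W(-3, 1) + a(4, 5)))*38 = ((-1)²*(3 + 5²))*38 = (1*(3 + 25))*38 = (1*28)*38 = 28*38 = 1064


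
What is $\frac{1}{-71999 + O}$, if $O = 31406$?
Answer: $- \frac{1}{40593} \approx -2.4635 \cdot 10^{-5}$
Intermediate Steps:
$\frac{1}{-71999 + O} = \frac{1}{-71999 + 31406} = \frac{1}{-40593} = - \frac{1}{40593}$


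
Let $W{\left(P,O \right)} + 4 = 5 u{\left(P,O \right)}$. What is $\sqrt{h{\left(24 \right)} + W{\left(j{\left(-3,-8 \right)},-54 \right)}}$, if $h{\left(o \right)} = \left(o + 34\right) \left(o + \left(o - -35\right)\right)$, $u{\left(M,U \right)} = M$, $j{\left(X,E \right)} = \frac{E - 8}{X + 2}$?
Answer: $\sqrt{4890} \approx 69.928$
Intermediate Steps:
$j{\left(X,E \right)} = \frac{-8 + E}{2 + X}$
$h{\left(o \right)} = \left(34 + o\right) \left(35 + 2 o\right)$ ($h{\left(o \right)} = \left(34 + o\right) \left(o + \left(o + 35\right)\right) = \left(34 + o\right) \left(o + \left(35 + o\right)\right) = \left(34 + o\right) \left(35 + 2 o\right)$)
$W{\left(P,O \right)} = -4 + 5 P$
$\sqrt{h{\left(24 \right)} + W{\left(j{\left(-3,-8 \right)},-54 \right)}} = \sqrt{\left(1190 + 2 \cdot 24^{2} + 103 \cdot 24\right) - \left(4 - 5 \frac{-8 - 8}{2 - 3}\right)} = \sqrt{\left(1190 + 2 \cdot 576 + 2472\right) - \left(4 - 5 \frac{1}{-1} \left(-16\right)\right)} = \sqrt{\left(1190 + 1152 + 2472\right) - \left(4 - 5 \left(\left(-1\right) \left(-16\right)\right)\right)} = \sqrt{4814 + \left(-4 + 5 \cdot 16\right)} = \sqrt{4814 + \left(-4 + 80\right)} = \sqrt{4814 + 76} = \sqrt{4890}$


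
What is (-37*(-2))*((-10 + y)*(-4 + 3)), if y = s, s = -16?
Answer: 1924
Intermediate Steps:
y = -16
(-37*(-2))*((-10 + y)*(-4 + 3)) = (-37*(-2))*((-10 - 16)*(-4 + 3)) = 74*(-26*(-1)) = 74*26 = 1924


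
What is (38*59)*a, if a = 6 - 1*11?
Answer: -11210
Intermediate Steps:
a = -5 (a = 6 - 11 = -5)
(38*59)*a = (38*59)*(-5) = 2242*(-5) = -11210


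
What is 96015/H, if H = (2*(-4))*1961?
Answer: -2595/424 ≈ -6.1203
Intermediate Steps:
H = -15688 (H = -8*1961 = -15688)
96015/H = 96015/(-15688) = 96015*(-1/15688) = -2595/424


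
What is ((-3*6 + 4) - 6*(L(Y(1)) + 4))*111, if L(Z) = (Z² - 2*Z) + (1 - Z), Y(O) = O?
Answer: -3552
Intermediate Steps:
L(Z) = 1 + Z² - 3*Z
((-3*6 + 4) - 6*(L(Y(1)) + 4))*111 = ((-3*6 + 4) - 6*((1 + 1² - 3*1) + 4))*111 = ((-18 + 4) - 6*((1 + 1 - 3) + 4))*111 = (-14 - 6*(-1 + 4))*111 = (-14 - 6*3)*111 = (-14 - 18)*111 = -32*111 = -3552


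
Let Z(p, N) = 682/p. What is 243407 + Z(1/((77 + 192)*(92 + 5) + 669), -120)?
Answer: 18495091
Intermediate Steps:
243407 + Z(1/((77 + 192)*(92 + 5) + 669), -120) = 243407 + 682/(1/((77 + 192)*(92 + 5) + 669)) = 243407 + 682/(1/(269*97 + 669)) = 243407 + 682/(1/(26093 + 669)) = 243407 + 682/(1/26762) = 243407 + 682*26762 = 243407 + 18251684 = 18495091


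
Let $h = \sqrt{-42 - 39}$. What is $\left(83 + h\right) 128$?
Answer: $10624 + 1152 i \approx 10624.0 + 1152.0 i$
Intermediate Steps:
$h = 9 i$ ($h = \sqrt{-81} = 9 i \approx 9.0 i$)
$\left(83 + h\right) 128 = \left(83 + 9 i\right) 128 = 10624 + 1152 i$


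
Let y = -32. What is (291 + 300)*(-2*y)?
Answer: 37824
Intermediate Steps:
(291 + 300)*(-2*y) = (291 + 300)*(-2*(-32)) = 591*64 = 37824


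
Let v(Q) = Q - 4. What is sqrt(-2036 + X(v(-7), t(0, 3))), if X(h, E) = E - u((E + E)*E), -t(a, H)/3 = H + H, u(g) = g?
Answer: I*sqrt(2702) ≈ 51.981*I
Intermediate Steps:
v(Q) = -4 + Q
t(a, H) = -6*H (t(a, H) = -3*(H + H) = -6*H)
X(h, E) = E - 2*E**2 (X(h, E) = E - (E + E)*E = E - 2*E*E = E - 2*E**2)
sqrt(-2036 + X(v(-7), t(0, 3))) = sqrt(-2036 + (-6*3)*(1 - (-12)*3)) = sqrt(-2036 - 18*(1 - 2*(-18))) = sqrt(-2036 - 18*(1 + 36)) = sqrt(-2036 - 18*37) = sqrt(-2036 - 666) = sqrt(-2702) = I*sqrt(2702)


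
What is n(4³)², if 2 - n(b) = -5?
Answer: 49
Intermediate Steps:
n(b) = 7 (n(b) = 2 - 1*(-5) = 2 + 5 = 7)
n(4³)² = 7² = 49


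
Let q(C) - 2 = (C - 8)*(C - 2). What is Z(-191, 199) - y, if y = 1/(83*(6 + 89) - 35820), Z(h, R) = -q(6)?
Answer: 167611/27935 ≈ 6.0000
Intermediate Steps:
q(C) = 2 + (-8 + C)*(-2 + C) (q(C) = 2 + (C - 8)*(C - 2) = 2 + (-8 + C)*(-2 + C))
Z(h, R) = 6 (Z(h, R) = -(18 + 6² - 10*6) = -(18 + 36 - 60) = -1*(-6) = 6)
y = -1/27935 (y = 1/(83*95 - 35820) = 1/(7885 - 35820) = 1/(-27935) = -1/27935 ≈ -3.5797e-5)
Z(-191, 199) - y = 6 - 1*(-1/27935) = 6 + 1/27935 = 167611/27935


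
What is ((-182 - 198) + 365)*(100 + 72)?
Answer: -2580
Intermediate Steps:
((-182 - 198) + 365)*(100 + 72) = (-380 + 365)*172 = -15*172 = -2580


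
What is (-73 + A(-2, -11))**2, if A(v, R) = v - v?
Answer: 5329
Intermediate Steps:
A(v, R) = 0
(-73 + A(-2, -11))**2 = (-73 + 0)**2 = (-73)**2 = 5329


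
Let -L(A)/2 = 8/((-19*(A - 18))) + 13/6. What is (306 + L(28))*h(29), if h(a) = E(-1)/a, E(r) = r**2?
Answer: 85999/8265 ≈ 10.405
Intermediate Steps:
h(a) = 1/a (h(a) = (-1)**2/a = 1/a)
L(A) = -13/3 - 16/(342 - 19*A) (L(A) = -2*(8/((-19*(A - 18))) + 13/6) = -2*(8/((-19*(-18 + A))) + 13*(1/6)) = -2*(8/(342 - 19*A) + 13/6) = -2*(13/6 + 8/(342 - 19*A)) = -13/3 - 16/(342 - 19*A))
(306 + L(28))*h(29) = (306 + (4494 - 247*28)/(57*(-18 + 28)))/29 = (306 + (1/57)*(4494 - 6916)/10)*(1/29) = (306 + (1/57)*(1/10)*(-2422))*(1/29) = (306 - 1211/285)*(1/29) = (85999/285)*(1/29) = 85999/8265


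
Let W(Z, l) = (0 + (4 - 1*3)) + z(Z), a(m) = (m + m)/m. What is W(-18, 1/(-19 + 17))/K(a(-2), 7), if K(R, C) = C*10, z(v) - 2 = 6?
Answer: 9/70 ≈ 0.12857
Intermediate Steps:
z(v) = 8 (z(v) = 2 + 6 = 8)
a(m) = 2 (a(m) = (2*m)/m = 2)
K(R, C) = 10*C
W(Z, l) = 9 (W(Z, l) = (0 + (4 - 1*3)) + 8 = (0 + (4 - 3)) + 8 = (0 + 1) + 8 = 1 + 8 = 9)
W(-18, 1/(-19 + 17))/K(a(-2), 7) = 9/((10*7)) = 9/70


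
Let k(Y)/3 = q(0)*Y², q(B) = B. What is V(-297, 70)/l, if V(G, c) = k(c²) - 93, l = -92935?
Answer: 93/92935 ≈ 0.0010007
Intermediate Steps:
k(Y) = 0 (k(Y) = 3*(0*Y²) = 3*0 = 0)
V(G, c) = -93 (V(G, c) = 0 - 93 = -93)
V(-297, 70)/l = -93/(-92935) = -93*(-1/92935) = 93/92935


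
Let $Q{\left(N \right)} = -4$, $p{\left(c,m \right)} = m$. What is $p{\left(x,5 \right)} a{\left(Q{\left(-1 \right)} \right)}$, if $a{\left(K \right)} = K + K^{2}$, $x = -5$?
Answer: $60$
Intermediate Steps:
$p{\left(x,5 \right)} a{\left(Q{\left(-1 \right)} \right)} = 5 \left(- 4 \left(1 - 4\right)\right) = 5 \left(\left(-4\right) \left(-3\right)\right) = 5 \cdot 12 = 60$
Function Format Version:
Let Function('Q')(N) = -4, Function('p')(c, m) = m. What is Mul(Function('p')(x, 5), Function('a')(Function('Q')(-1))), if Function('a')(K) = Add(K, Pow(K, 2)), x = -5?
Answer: 60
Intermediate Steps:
Mul(Function('p')(x, 5), Function('a')(Function('Q')(-1))) = Mul(5, Mul(-4, Add(1, -4))) = Mul(5, Mul(-4, -3)) = Mul(5, 12) = 60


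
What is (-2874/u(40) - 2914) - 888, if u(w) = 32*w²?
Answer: -97332637/25600 ≈ -3802.1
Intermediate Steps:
(-2874/u(40) - 2914) - 888 = (-2874/(32*40²) - 2914) - 888 = (-2874/(32*1600) - 2914) - 888 = (-2874/51200 - 2914) - 888 = (-2874*1/51200 - 2914) - 888 = (-1437/25600 - 2914) - 888 = -74599837/25600 - 888 = -97332637/25600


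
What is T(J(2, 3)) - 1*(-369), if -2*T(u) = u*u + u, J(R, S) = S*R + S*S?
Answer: 249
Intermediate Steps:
J(R, S) = S**2 + R*S (J(R, S) = R*S + S**2 = S**2 + R*S)
T(u) = -u/2 - u**2/2 (T(u) = -(u*u + u)/2 = -(u**2 + u)/2 = -(u + u**2)/2 = -u/2 - u**2/2)
T(J(2, 3)) - 1*(-369) = -3*(2 + 3)*(1 + 3*(2 + 3))/2 - 1*(-369) = -3*5*(1 + 3*5)/2 + 369 = -1/2*15*(1 + 15) + 369 = -1/2*15*16 + 369 = -120 + 369 = 249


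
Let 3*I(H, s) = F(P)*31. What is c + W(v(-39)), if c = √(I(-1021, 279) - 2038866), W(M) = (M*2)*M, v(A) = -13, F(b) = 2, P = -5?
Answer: 338 + 2*I*√4587402/3 ≈ 338.0 + 1427.9*I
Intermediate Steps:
W(M) = 2*M² (W(M) = (2*M)*M = 2*M²)
I(H, s) = 62/3 (I(H, s) = (2*31)/3 = (⅓)*62 = 62/3)
c = 2*I*√4587402/3 (c = √(62/3 - 2038866) = √(-6116536/3) = 2*I*√4587402/3 ≈ 1427.9*I)
c + W(v(-39)) = 2*I*√4587402/3 + 2*(-13)² = 2*I*√4587402/3 + 2*169 = 2*I*√4587402/3 + 338 = 338 + 2*I*√4587402/3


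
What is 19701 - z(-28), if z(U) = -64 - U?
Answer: 19737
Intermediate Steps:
19701 - z(-28) = 19701 - (-64 - 1*(-28)) = 19701 - (-64 + 28) = 19701 - 1*(-36) = 19701 + 36 = 19737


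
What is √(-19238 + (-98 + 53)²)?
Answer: I*√17213 ≈ 131.2*I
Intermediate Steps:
√(-19238 + (-98 + 53)²) = √(-19238 + (-45)²) = √(-19238 + 2025) = √(-17213) = I*√17213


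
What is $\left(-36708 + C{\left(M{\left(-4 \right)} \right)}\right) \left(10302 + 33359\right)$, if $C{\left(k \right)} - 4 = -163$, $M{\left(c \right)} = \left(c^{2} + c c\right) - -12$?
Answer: $-1609650087$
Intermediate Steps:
$M{\left(c \right)} = 12 + 2 c^{2}$ ($M{\left(c \right)} = \left(c^{2} + c^{2}\right) + 12 = 2 c^{2} + 12 = 12 + 2 c^{2}$)
$C{\left(k \right)} = -159$ ($C{\left(k \right)} = 4 - 163 = -159$)
$\left(-36708 + C{\left(M{\left(-4 \right)} \right)}\right) \left(10302 + 33359\right) = \left(-36708 - 159\right) \left(10302 + 33359\right) = \left(-36867\right) 43661 = -1609650087$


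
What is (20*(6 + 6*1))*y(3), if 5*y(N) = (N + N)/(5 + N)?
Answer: 36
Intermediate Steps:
y(N) = 2*N/(5*(5 + N)) (y(N) = ((N + N)/(5 + N))/5 = ((2*N)/(5 + N))/5 = (2*N/(5 + N))/5 = 2*N/(5*(5 + N)))
(20*(6 + 6*1))*y(3) = (20*(6 + 6*1))*((⅖)*3/(5 + 3)) = (20*(6 + 6))*((⅖)*3/8) = (20*12)*((⅖)*3*(⅛)) = 240*(3/20) = 36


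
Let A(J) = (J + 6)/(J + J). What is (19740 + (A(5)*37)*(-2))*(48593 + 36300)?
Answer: 8344387649/5 ≈ 1.6689e+9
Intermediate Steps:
A(J) = (6 + J)/(2*J) (A(J) = (6 + J)/((2*J)) = (6 + J)*(1/(2*J)) = (6 + J)/(2*J))
(19740 + (A(5)*37)*(-2))*(48593 + 36300) = (19740 + (((½)*(6 + 5)/5)*37)*(-2))*(48593 + 36300) = (19740 + (((½)*(⅕)*11)*37)*(-2))*84893 = (19740 + ((11/10)*37)*(-2))*84893 = (19740 + (407/10)*(-2))*84893 = (19740 - 407/5)*84893 = (98293/5)*84893 = 8344387649/5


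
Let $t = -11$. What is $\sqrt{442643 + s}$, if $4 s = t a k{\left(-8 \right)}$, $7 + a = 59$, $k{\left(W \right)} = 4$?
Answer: $3 \sqrt{49119} \approx 664.88$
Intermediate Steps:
$a = 52$ ($a = -7 + 59 = 52$)
$s = -572$ ($s = \frac{\left(-11\right) 52 \cdot 4}{4} = \frac{\left(-572\right) 4}{4} = \frac{1}{4} \left(-2288\right) = -572$)
$\sqrt{442643 + s} = \sqrt{442643 - 572} = \sqrt{442071} = 3 \sqrt{49119}$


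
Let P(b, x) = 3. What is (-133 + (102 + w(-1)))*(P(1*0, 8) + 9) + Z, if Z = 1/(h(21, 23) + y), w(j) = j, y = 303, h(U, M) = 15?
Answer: -122111/318 ≈ -384.00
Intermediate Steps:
Z = 1/318 (Z = 1/(15 + 303) = 1/318 ≈ 0.0031447)
(-133 + (102 + w(-1)))*(P(1*0, 8) + 9) + Z = (-133 + (102 - 1))*(3 + 9) + 1/318 = (-133 + 101)*12 + 1/318 = -32*12 + 1/318 = -384 + 1/318 = -122111/318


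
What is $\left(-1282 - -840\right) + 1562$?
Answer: $1120$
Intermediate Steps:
$\left(-1282 - -840\right) + 1562 = \left(-1282 + 840\right) + 1562 = -442 + 1562 = 1120$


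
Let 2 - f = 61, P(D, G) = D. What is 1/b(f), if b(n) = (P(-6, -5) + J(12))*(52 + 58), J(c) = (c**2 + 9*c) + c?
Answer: 1/28380 ≈ 3.5236e-5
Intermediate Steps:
J(c) = c**2 + 10*c
f = -59 (f = 2 - 1*61 = 2 - 61 = -59)
b(n) = 28380 (b(n) = (-6 + 12*(10 + 12))*(52 + 58) = (-6 + 12*22)*110 = (-6 + 264)*110 = 258*110 = 28380)
1/b(f) = 1/28380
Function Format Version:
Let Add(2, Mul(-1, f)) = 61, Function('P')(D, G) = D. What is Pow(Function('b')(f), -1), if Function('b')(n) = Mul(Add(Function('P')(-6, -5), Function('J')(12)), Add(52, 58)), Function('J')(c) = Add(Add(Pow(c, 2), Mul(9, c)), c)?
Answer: Rational(1, 28380) ≈ 3.5236e-5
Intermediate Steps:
Function('J')(c) = Add(Pow(c, 2), Mul(10, c))
f = -59 (f = Add(2, Mul(-1, 61)) = Add(2, -61) = -59)
Function('b')(n) = 28380 (Function('b')(n) = Mul(Add(-6, Mul(12, Add(10, 12))), Add(52, 58)) = Mul(Add(-6, Mul(12, 22)), 110) = Mul(Add(-6, 264), 110) = Mul(258, 110) = 28380)
Pow(Function('b')(f), -1) = Pow(28380, -1) = Rational(1, 28380)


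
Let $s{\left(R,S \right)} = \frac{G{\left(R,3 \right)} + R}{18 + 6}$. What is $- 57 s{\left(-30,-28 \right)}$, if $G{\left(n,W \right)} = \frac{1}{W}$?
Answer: $\frac{1691}{24} \approx 70.458$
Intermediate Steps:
$s{\left(R,S \right)} = \frac{1}{72} + \frac{R}{24}$ ($s{\left(R,S \right)} = \frac{\frac{1}{3} + R}{18 + 6} = \frac{\frac{1}{3} + R}{24} = \left(\frac{1}{3} + R\right) \frac{1}{24} = \frac{1}{72} + \frac{R}{24}$)
$- 57 s{\left(-30,-28 \right)} = - 57 \left(\frac{1}{72} + \frac{1}{24} \left(-30\right)\right) = - 57 \left(\frac{1}{72} - \frac{5}{4}\right) = \left(-57\right) \left(- \frac{89}{72}\right) = \frac{1691}{24}$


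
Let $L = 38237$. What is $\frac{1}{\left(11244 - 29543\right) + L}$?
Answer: $\frac{1}{19938} \approx 5.0156 \cdot 10^{-5}$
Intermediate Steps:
$\frac{1}{\left(11244 - 29543\right) + L} = \frac{1}{\left(11244 - 29543\right) + 38237} = \frac{1}{-18299 + 38237} = \frac{1}{19938}$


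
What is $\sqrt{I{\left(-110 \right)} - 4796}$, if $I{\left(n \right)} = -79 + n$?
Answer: $i \sqrt{4985} \approx 70.604 i$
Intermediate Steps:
$\sqrt{I{\left(-110 \right)} - 4796} = \sqrt{\left(-79 - 110\right) - 4796} = \sqrt{-189 - 4796} = \sqrt{-4985} = i \sqrt{4985}$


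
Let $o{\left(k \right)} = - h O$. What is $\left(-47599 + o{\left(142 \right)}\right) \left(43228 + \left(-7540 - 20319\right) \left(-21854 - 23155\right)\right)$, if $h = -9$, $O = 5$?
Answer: $-59630288796286$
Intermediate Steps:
$o{\left(k \right)} = 45$ ($o{\left(k \right)} = \left(-1\right) \left(-9\right) 5 = 9 \cdot 5 = 45$)
$\left(-47599 + o{\left(142 \right)}\right) \left(43228 + \left(-7540 - 20319\right) \left(-21854 - 23155\right)\right) = \left(-47599 + 45\right) \left(43228 + \left(-7540 - 20319\right) \left(-21854 - 23155\right)\right) = - 47554 \left(43228 - -1253905731\right) = - 47554 \left(43228 + 1253905731\right) = \left(-47554\right) 1253948959 = -59630288796286$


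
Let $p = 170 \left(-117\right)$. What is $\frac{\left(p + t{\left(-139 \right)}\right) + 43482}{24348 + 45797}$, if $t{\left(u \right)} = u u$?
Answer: $\frac{42913}{70145} \approx 0.61178$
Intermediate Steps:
$p = -19890$
$t{\left(u \right)} = u^{2}$
$\frac{\left(p + t{\left(-139 \right)}\right) + 43482}{24348 + 45797} = \frac{\left(-19890 + \left(-139\right)^{2}\right) + 43482}{24348 + 45797} = \frac{\left(-19890 + 19321\right) + 43482}{70145} = \left(-569 + 43482\right) \frac{1}{70145} = 42913 \cdot \frac{1}{70145} = \frac{42913}{70145}$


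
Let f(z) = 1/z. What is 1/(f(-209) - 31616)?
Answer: -209/6607745 ≈ -3.1630e-5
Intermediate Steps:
1/(f(-209) - 31616) = 1/(1/(-209) - 31616) = 1/(-1/209 - 31616) = 1/(-6607745/209) = -209/6607745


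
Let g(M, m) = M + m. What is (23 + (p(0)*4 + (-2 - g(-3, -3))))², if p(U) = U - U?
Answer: 729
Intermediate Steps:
p(U) = 0
(23 + (p(0)*4 + (-2 - g(-3, -3))))² = (23 + (0*4 + (-2 - (-3 - 3))))² = (23 + (0 + (-2 - 1*(-6))))² = (23 + (0 + (-2 + 6)))² = (23 + (0 + 4))² = (23 + 4)² = 27² = 729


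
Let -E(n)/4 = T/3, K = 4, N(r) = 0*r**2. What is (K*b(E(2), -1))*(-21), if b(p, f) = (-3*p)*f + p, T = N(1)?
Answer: 0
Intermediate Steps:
N(r) = 0
T = 0
E(n) = 0 (E(n) = -0/3 = -4*0 = 0)
b(p, f) = p - 3*f*p (b(p, f) = -3*f*p + p = p - 3*f*p)
(K*b(E(2), -1))*(-21) = (4*(0*(1 - 3*(-1))))*(-21) = (4*(0*(1 + 3)))*(-21) = (4*(0*4))*(-21) = (4*0)*(-21) = 0*(-21) = 0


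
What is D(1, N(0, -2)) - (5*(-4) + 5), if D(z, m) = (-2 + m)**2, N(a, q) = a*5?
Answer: 19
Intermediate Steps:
N(a, q) = 5*a
D(1, N(0, -2)) - (5*(-4) + 5) = (-2 + 5*0)**2 - (5*(-4) + 5) = (-2 + 0)**2 - (-20 + 5) = (-2)**2 - 1*(-15) = 4 + 15 = 19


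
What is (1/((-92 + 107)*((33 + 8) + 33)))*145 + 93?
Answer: 20675/222 ≈ 93.131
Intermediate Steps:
(1/((-92 + 107)*((33 + 8) + 33)))*145 + 93 = (1/(15*(41 + 33)))*145 + 93 = ((1/15)/74)*145 + 93 = ((1/15)*(1/74))*145 + 93 = (1/1110)*145 + 93 = 29/222 + 93 = 20675/222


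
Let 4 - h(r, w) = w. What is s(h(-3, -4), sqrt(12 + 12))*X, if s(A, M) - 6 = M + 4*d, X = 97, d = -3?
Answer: -582 + 194*sqrt(6) ≈ -106.80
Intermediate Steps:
h(r, w) = 4 - w
s(A, M) = -6 + M (s(A, M) = 6 + (M + 4*(-3)) = 6 + (M - 12) = 6 + (-12 + M) = -6 + M)
s(h(-3, -4), sqrt(12 + 12))*X = (-6 + sqrt(12 + 12))*97 = (-6 + sqrt(24))*97 = (-6 + 2*sqrt(6))*97 = -582 + 194*sqrt(6)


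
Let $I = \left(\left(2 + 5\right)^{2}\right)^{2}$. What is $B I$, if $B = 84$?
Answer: $201684$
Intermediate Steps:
$I = 2401$ ($I = \left(7^{2}\right)^{2} = 49^{2} = 2401$)
$B I = 84 \cdot 2401 = 201684$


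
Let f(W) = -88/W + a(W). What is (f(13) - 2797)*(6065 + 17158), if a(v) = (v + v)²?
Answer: -642371403/13 ≈ -4.9413e+7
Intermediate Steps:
a(v) = 4*v² (a(v) = (2*v)² = 4*v²)
f(W) = -88/W + 4*W²
(f(13) - 2797)*(6065 + 17158) = (4*(-22 + 13³)/13 - 2797)*(6065 + 17158) = (4*(1/13)*(-22 + 2197) - 2797)*23223 = (4*(1/13)*2175 - 2797)*23223 = (8700/13 - 2797)*23223 = -27661/13*23223 = -642371403/13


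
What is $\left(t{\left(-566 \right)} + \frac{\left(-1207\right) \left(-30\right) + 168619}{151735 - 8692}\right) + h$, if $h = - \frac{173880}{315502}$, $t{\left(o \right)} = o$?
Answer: $- \frac{12752013960679}{22565176293} \approx -565.12$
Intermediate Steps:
$h = - \frac{86940}{157751}$ ($h = \left(-173880\right) \frac{1}{315502} = - \frac{86940}{157751} \approx -0.55112$)
$\left(t{\left(-566 \right)} + \frac{\left(-1207\right) \left(-30\right) + 168619}{151735 - 8692}\right) + h = \left(-566 + \frac{\left(-1207\right) \left(-30\right) + 168619}{151735 - 8692}\right) - \frac{86940}{157751} = \left(-566 + \frac{36210 + 168619}{143043}\right) - \frac{86940}{157751} = \left(-566 + 204829 \cdot \frac{1}{143043}\right) - \frac{86940}{157751} = \left(-566 + \frac{204829}{143043}\right) - \frac{86940}{157751} = - \frac{80757509}{143043} - \frac{86940}{157751} = - \frac{12752013960679}{22565176293}$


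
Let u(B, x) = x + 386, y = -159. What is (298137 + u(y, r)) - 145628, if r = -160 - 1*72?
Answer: 152663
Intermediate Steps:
r = -232 (r = -160 - 72 = -232)
u(B, x) = 386 + x
(298137 + u(y, r)) - 145628 = (298137 + (386 - 232)) - 145628 = (298137 + 154) - 145628 = 298291 - 145628 = 152663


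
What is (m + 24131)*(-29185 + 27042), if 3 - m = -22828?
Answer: -100639566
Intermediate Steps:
m = 22831 (m = 3 - 1*(-22828) = 3 + 22828 = 22831)
(m + 24131)*(-29185 + 27042) = (22831 + 24131)*(-29185 + 27042) = 46962*(-2143) = -100639566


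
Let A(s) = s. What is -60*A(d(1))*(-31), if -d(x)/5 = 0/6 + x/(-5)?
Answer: 1860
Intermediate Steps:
d(x) = x (d(x) = -5*(0/6 + x/(-5)) = -5*(0*(⅙) + x*(-⅕)) = -5*(0 - x/5) = -(-1)*x = x)
-60*A(d(1))*(-31) = -60*1*(-31) = -60*(-31) = 1860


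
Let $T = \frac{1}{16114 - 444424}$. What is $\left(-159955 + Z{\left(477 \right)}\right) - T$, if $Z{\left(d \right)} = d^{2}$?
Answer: $\frac{28942619941}{428310} \approx 67574.0$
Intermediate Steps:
$T = - \frac{1}{428310}$ ($T = \frac{1}{-428310} = - \frac{1}{428310} \approx -2.3348 \cdot 10^{-6}$)
$\left(-159955 + Z{\left(477 \right)}\right) - T = \left(-159955 + 477^{2}\right) - - \frac{1}{428310} = \left(-159955 + 227529\right) + \frac{1}{428310} = 67574 + \frac{1}{428310} = \frac{28942619941}{428310}$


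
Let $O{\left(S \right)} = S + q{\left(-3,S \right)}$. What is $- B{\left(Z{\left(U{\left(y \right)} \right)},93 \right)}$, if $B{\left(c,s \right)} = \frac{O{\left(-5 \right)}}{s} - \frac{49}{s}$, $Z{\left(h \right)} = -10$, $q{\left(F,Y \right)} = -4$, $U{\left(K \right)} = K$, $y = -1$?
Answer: $\frac{58}{93} \approx 0.62366$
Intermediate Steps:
$O{\left(S \right)} = -4 + S$ ($O{\left(S \right)} = S - 4 = -4 + S$)
$B{\left(c,s \right)} = - \frac{58}{s}$ ($B{\left(c,s \right)} = \frac{-4 - 5}{s} - \frac{49}{s} = - \frac{9}{s} - \frac{49}{s} = - \frac{58}{s}$)
$- B{\left(Z{\left(U{\left(y \right)} \right)},93 \right)} = - \frac{-58}{93} = \left(-1\right) \left(- \frac{58}{93}\right) = \frac{58}{93}$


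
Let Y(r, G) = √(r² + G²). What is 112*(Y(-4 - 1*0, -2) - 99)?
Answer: -11088 + 224*√5 ≈ -10587.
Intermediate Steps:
Y(r, G) = √(G² + r²)
112*(Y(-4 - 1*0, -2) - 99) = 112*(√((-2)² + (-4 - 1*0)²) - 99) = 112*(√(4 + (-4 + 0)²) - 99) = 112*(√(4 + (-4)²) - 99) = 112*(√(4 + 16) - 99) = 112*(√20 - 99) = 112*(2*√5 - 99) = 112*(-99 + 2*√5) = -11088 + 224*√5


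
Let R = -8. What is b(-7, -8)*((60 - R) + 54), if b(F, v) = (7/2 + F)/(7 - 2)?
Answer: -427/5 ≈ -85.400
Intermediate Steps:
b(F, v) = 7/10 + F/5 (b(F, v) = (7*(1/2) + F)/5 = (7/2 + F)*(1/5) = 7/10 + F/5)
b(-7, -8)*((60 - R) + 54) = (7/10 + (1/5)*(-7))*((60 - 1*(-8)) + 54) = (7/10 - 7/5)*((60 + 8) + 54) = -7*(68 + 54)/10 = -7/10*122 = -427/5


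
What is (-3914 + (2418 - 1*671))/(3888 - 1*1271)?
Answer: -2167/2617 ≈ -0.82805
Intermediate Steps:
(-3914 + (2418 - 1*671))/(3888 - 1*1271) = (-3914 + (2418 - 671))/(3888 - 1271) = (-3914 + 1747)/2617 = -2167*1/2617 = -2167/2617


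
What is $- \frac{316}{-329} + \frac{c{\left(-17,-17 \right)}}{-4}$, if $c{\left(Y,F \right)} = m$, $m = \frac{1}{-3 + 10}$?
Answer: $\frac{1217}{1316} \approx 0.92477$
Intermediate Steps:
$m = \frac{1}{7} \approx 0.14286$
$c{\left(Y,F \right)} = \frac{1}{7}$
$- \frac{316}{-329} + \frac{c{\left(-17,-17 \right)}}{-4} = - \frac{316}{-329} + \frac{1}{7 \left(-4\right)} = \left(-316\right) \left(- \frac{1}{329}\right) + \frac{1}{7} \left(- \frac{1}{4}\right) = \frac{316}{329} - \frac{1}{28} = \frac{1217}{1316}$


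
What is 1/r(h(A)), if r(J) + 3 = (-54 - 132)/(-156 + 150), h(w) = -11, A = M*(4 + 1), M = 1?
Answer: 1/28 ≈ 0.035714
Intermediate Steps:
A = 5 (A = 1*(4 + 1) = 1*5 = 5)
r(J) = 28 (r(J) = -3 + (-54 - 132)/(-156 + 150) = -3 - 186/(-6) = -3 - 186*(-⅙) = -3 + 31 = 28)
1/r(h(A)) = 1/28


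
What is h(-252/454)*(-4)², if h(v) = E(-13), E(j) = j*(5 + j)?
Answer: 1664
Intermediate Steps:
h(v) = 104 (h(v) = -13*(5 - 13) = -13*(-8) = 104)
h(-252/454)*(-4)² = 104*(-4)² = 104*16 = 1664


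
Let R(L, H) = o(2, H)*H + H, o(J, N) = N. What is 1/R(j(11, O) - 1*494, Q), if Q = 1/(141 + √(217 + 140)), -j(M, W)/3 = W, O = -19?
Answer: 2773122/19807 + 19806*√357/19807 ≈ 158.90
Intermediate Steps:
j(M, W) = -3*W
Q = 1/(141 + √357) ≈ 0.0062541
R(L, H) = H + H² (R(L, H) = H*H + H = H² + H = H + H²)
1/R(j(11, O) - 1*494, Q) = 1/((47/6508 - √357/19524)*(1 + (47/6508 - √357/19524))) = 1/((47/6508 - √357/19524)*(6555/6508 - √357/19524))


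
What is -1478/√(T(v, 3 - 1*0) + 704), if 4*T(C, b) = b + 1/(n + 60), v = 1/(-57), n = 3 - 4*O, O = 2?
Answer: -1478*√8527530/77523 ≈ -55.674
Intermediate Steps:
n = -5 (n = 3 - 4*2 = 3 - 8 = -5)
v = -1/57 ≈ -0.017544
T(C, b) = 1/220 + b/4 (T(C, b) = (b + 1/(-5 + 60))/4 = (b + 1/55)/4 = (1/55 + b)/4 = 1/220 + b/4)
-1478/√(T(v, 3 - 1*0) + 704) = -1478/√((1/220 + (3 - 1*0)/4) + 704) = -1478/√((1/220 + (3 + 0)/4) + 704) = -1478/√((1/220 + (¼)*3) + 704) = -1478/√((1/220 + ¾) + 704) = -1478/√(83/110 + 704) = -1478*√8527530/77523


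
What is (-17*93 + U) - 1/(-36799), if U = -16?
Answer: -58768002/36799 ≈ -1597.0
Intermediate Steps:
(-17*93 + U) - 1/(-36799) = (-17*93 - 16) - 1/(-36799) = (-1581 - 16) - 1*(-1/36799) = -1597 + 1/36799 = -58768002/36799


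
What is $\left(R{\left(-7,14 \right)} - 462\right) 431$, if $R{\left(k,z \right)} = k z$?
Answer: $-241360$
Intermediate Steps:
$\left(R{\left(-7,14 \right)} - 462\right) 431 = \left(\left(-7\right) 14 - 462\right) 431 = \left(-98 - 462\right) 431 = \left(-560\right) 431 = -241360$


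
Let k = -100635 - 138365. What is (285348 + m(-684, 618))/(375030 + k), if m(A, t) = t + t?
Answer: 143292/68015 ≈ 2.1068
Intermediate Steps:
m(A, t) = 2*t
k = -239000
(285348 + m(-684, 618))/(375030 + k) = (285348 + 2*618)/(375030 - 239000) = (285348 + 1236)/136030 = 286584*(1/136030) = 143292/68015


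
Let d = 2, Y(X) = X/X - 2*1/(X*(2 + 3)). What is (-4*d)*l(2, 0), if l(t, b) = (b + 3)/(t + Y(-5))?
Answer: -600/77 ≈ -7.7922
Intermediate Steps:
Y(X) = 1 - 2/(5*X) (Y(X) = 1 - 2*1/(5*X) = 1 - 2/(5*X))
l(t, b) = (3 + b)/(27/25 + t) (l(t, b) = (b + 3)/(t + (-⅖ - 5)/(-5)) = (3 + b)/(t - ⅕*(-27/5)) = (3 + b)/(t + 27/25) = (3 + b)/(27/25 + t))
(-4*d)*l(2, 0) = (-4*2)*(25*(3 + 0)/(27 + 25*2)) = -200*3/(27 + 50) = -200*3/77 = -8*75/77 = -600/77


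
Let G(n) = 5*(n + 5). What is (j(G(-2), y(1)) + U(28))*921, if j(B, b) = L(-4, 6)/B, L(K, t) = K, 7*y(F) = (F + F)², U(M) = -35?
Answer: -162403/5 ≈ -32481.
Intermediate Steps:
y(F) = 4*F²/7 (y(F) = (F + F)²/7 = (2*F)²/7 = (4*F²)/7 = 4*F²/7)
G(n) = 25 + 5*n (G(n) = 5*(5 + n) = 25 + 5*n)
j(B, b) = -4/B
(j(G(-2), y(1)) + U(28))*921 = (-4/(25 + 5*(-2)) - 35)*921 = (-4/(25 - 10) - 35)*921 = (-4/15 - 35)*921 = -529/15*921 = -162403/5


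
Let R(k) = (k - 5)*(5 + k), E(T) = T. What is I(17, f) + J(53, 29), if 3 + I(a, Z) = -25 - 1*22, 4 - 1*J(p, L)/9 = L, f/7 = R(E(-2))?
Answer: -275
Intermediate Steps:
R(k) = (-5 + k)*(5 + k)
f = -147 (f = 7*(-25 + (-2)**2) = 7*(-25 + 4) = 7*(-21) = -147)
J(p, L) = 36 - 9*L
I(a, Z) = -50 (I(a, Z) = -3 + (-25 - 1*22) = -3 + (-25 - 22) = -3 - 47 = -50)
I(17, f) + J(53, 29) = -50 + (36 - 9*29) = -50 + (36 - 261) = -50 - 225 = -275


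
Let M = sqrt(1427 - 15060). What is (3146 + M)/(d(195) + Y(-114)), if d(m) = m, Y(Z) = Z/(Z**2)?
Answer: 358644/22229 + 114*I*sqrt(13633)/22229 ≈ 16.134 + 0.5988*I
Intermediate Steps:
Y(Z) = 1/Z (Y(Z) = Z/Z**2 = 1/Z)
M = I*sqrt(13633) (M = sqrt(-13633) = I*sqrt(13633) ≈ 116.76*I)
(3146 + M)/(d(195) + Y(-114)) = (3146 + I*sqrt(13633))/(195 + 1/(-114)) = (3146 + I*sqrt(13633))/(195 - 1/114) = (3146 + I*sqrt(13633))/(22229/114) = (3146 + I*sqrt(13633))*(114/22229) = 358644/22229 + 114*I*sqrt(13633)/22229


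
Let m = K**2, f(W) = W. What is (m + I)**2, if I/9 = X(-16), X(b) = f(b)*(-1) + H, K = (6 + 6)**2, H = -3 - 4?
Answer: 433347489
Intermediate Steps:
H = -7
K = 144 (K = 12**2 = 144)
X(b) = -7 - b (X(b) = b*(-1) - 7 = -b - 7 = -7 - b)
m = 20736 (m = 144**2 = 20736)
I = 81 (I = 9*(-7 - 1*(-16)) = 9*(-7 + 16) = 9*9 = 81)
(m + I)**2 = (20736 + 81)**2 = 20817**2 = 433347489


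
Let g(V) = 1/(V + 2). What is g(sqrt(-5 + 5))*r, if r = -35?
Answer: -35/2 ≈ -17.500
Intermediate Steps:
g(V) = 1/(2 + V)
g(sqrt(-5 + 5))*r = -35/(2 + sqrt(-5 + 5)) = -35/(2 + sqrt(0)) = -35/(2 + 0) = -35/2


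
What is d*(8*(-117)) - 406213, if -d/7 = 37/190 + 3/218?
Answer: -4192189847/10355 ≈ -4.0485e+5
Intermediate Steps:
d = -15113/10355 (d = -7*(37/190 + 3/218) = -7*2159/10355 = -15113/10355 ≈ -1.4595)
d*(8*(-117)) - 406213 = -120904*(-117)/10355 - 406213 = -15113/10355*(-936) - 406213 = 14145768/10355 - 406213 = -4192189847/10355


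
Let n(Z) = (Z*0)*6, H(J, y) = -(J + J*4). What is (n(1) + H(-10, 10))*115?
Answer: 5750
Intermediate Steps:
H(J, y) = -5*J (H(J, y) = -(J + 4*J) = -5*J)
n(Z) = 0 (n(Z) = 0*6 = 0)
(n(1) + H(-10, 10))*115 = (0 - 5*(-10))*115 = (0 + 50)*115 = 50*115 = 5750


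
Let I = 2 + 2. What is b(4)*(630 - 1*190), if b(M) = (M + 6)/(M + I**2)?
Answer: 220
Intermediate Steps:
I = 4
b(M) = (6 + M)/(16 + M) (b(M) = (M + 6)/(M + 4**2) = (6 + M)/(M + 16) = (6 + M)/(16 + M))
b(4)*(630 - 1*190) = ((6 + 4)/(16 + 4))*(630 - 1*190) = (10/20)*(630 - 190) = ((1/20)*10)*440 = (1/2)*440 = 220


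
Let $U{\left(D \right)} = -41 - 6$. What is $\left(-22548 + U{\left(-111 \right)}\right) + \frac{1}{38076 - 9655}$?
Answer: $- \frac{642172494}{28421} \approx -22595.0$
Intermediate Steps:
$U{\left(D \right)} = -47$ ($U{\left(D \right)} = -41 - 6 = -47$)
$\left(-22548 + U{\left(-111 \right)}\right) + \frac{1}{38076 - 9655} = \left(-22548 - 47\right) + \frac{1}{38076 - 9655} = -22595 + \frac{1}{28421} = - \frac{642172494}{28421}$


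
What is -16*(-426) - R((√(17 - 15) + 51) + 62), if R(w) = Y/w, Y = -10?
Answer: 87021002/12767 - 10*√2/12767 ≈ 6816.1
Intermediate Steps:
R(w) = -10/w
-16*(-426) - R((√(17 - 15) + 51) + 62) = -16*(-426) - (-10)/((√(17 - 15) + 51) + 62) = 6816 - (-10)/((√2 + 51) + 62) = 6816 - (-10)/((51 + √2) + 62) = 6816 - (-10)/(113 + √2) = 6816 + 10/(113 + √2)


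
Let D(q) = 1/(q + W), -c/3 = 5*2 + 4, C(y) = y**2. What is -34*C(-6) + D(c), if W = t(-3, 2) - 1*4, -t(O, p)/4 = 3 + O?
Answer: -56305/46 ≈ -1224.0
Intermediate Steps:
t(O, p) = -12 - 4*O (t(O, p) = -4*(3 + O) = -12 - 4*O)
c = -42 (c = -3*(5*2 + 4) = -3*(10 + 4) = -3*14 = -42)
W = -4 (W = (-12 - 4*(-3)) - 1*4 = (-12 + 12) - 4 = 0 - 4 = -4)
D(q) = 1/(-4 + q) (D(q) = 1/(q - 4) = 1/(-4 + q))
-34*C(-6) + D(c) = -34*(-6)**2 + 1/(-4 - 42) = -34*36 + 1/(-46) = -1224 - 1/46 = -56305/46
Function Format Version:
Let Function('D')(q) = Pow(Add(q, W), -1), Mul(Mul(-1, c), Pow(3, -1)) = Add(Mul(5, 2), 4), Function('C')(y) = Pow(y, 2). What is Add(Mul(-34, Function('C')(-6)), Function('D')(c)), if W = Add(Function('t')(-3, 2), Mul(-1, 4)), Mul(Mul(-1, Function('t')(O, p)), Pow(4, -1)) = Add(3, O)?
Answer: Rational(-56305, 46) ≈ -1224.0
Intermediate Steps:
Function('t')(O, p) = Add(-12, Mul(-4, O)) (Function('t')(O, p) = Mul(-4, Add(3, O)) = Add(-12, Mul(-4, O)))
c = -42 (c = Mul(-3, Add(Mul(5, 2), 4)) = Mul(-3, Add(10, 4)) = Mul(-3, 14) = -42)
W = -4 (W = Add(Add(-12, Mul(-4, -3)), Mul(-1, 4)) = Add(Add(-12, 12), -4) = Add(0, -4) = -4)
Function('D')(q) = Pow(Add(-4, q), -1) (Function('D')(q) = Pow(Add(q, -4), -1) = Pow(Add(-4, q), -1))
Add(Mul(-34, Function('C')(-6)), Function('D')(c)) = Add(Mul(-34, Pow(-6, 2)), Pow(Add(-4, -42), -1)) = Add(Mul(-34, 36), Pow(-46, -1)) = Add(-1224, Rational(-1, 46)) = Rational(-56305, 46)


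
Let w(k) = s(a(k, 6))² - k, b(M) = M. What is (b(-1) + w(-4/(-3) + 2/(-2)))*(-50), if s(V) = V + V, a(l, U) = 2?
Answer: -2200/3 ≈ -733.33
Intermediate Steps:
s(V) = 2*V
w(k) = 16 - k (w(k) = (2*2)² - k = 4² - k = 16 - k)
(b(-1) + w(-4/(-3) + 2/(-2)))*(-50) = (-1 + (16 - (-4/(-3) + 2/(-2))))*(-50) = (-1 + (16 - (-4*(-⅓) + 2*(-½))))*(-50) = (-1 + (16 - (4/3 - 1)))*(-50) = (-1 + (16 - 1*⅓))*(-50) = (-1 + (16 - ⅓))*(-50) = (-1 + 47/3)*(-50) = (44/3)*(-50) = -2200/3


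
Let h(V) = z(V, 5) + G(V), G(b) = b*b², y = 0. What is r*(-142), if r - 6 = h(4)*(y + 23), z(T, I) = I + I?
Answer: -242536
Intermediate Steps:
z(T, I) = 2*I
G(b) = b³
h(V) = 10 + V³ (h(V) = 2*5 + V³ = 10 + V³)
r = 1708 (r = 6 + (10 + 4³)*(0 + 23) = 6 + (10 + 64)*23 = 6 + 74*23 = 6 + 1702 = 1708)
r*(-142) = 1708*(-142) = -242536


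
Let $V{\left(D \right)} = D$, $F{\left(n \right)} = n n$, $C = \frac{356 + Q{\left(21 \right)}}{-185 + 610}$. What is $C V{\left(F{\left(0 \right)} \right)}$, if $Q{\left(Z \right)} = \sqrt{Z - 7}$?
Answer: $0$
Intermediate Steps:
$Q{\left(Z \right)} = \sqrt{-7 + Z}$
$C = \frac{356}{425} + \frac{\sqrt{14}}{425}$ ($C = \frac{356 + \sqrt{-7 + 21}}{-185 + 610} = \frac{356 + \sqrt{14}}{425} = \left(356 + \sqrt{14}\right) \frac{1}{425} = \frac{356}{425} + \frac{\sqrt{14}}{425} \approx 0.84645$)
$F{\left(n \right)} = n^{2}$
$C V{\left(F{\left(0 \right)} \right)} = \left(\frac{356}{425} + \frac{\sqrt{14}}{425}\right) 0^{2} = \left(\frac{356}{425} + \frac{\sqrt{14}}{425}\right) 0 = 0$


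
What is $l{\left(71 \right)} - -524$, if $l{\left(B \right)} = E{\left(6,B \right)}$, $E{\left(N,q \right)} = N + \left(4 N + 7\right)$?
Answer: $561$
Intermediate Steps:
$E{\left(N,q \right)} = 7 + 5 N$ ($E{\left(N,q \right)} = N + \left(7 + 4 N\right) = 7 + 5 N$)
$l{\left(B \right)} = 37$ ($l{\left(B \right)} = 7 + 5 \cdot 6 = 7 + 30 = 37$)
$l{\left(71 \right)} - -524 = 37 - -524 = 37 + 524 = 561$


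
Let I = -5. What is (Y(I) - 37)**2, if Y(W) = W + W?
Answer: 2209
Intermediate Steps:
Y(W) = 2*W
(Y(I) - 37)**2 = (2*(-5) - 37)**2 = (-10 - 37)**2 = (-47)**2 = 2209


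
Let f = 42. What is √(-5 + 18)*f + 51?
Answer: 51 + 42*√13 ≈ 202.43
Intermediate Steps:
√(-5 + 18)*f + 51 = √(-5 + 18)*42 + 51 = √13*42 + 51 = 42*√13 + 51 = 51 + 42*√13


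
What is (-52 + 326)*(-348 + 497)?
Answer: 40826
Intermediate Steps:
(-52 + 326)*(-348 + 497) = 274*149 = 40826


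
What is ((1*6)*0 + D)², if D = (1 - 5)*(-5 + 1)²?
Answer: 4096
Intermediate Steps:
D = -64 (D = -4*(-4)² = -4*16 = -64)
((1*6)*0 + D)² = ((1*6)*0 - 64)² = (6*0 - 64)² = (0 - 64)² = (-64)² = 4096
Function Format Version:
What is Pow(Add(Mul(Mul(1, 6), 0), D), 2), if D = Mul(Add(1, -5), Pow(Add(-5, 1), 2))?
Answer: 4096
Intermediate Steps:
D = -64 (D = Mul(-4, Pow(-4, 2)) = Mul(-4, 16) = -64)
Pow(Add(Mul(Mul(1, 6), 0), D), 2) = Pow(Add(Mul(Mul(1, 6), 0), -64), 2) = Pow(Add(Mul(6, 0), -64), 2) = Pow(Add(0, -64), 2) = Pow(-64, 2) = 4096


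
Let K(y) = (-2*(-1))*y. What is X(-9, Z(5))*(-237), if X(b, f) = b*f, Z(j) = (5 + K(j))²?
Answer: 479925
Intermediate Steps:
K(y) = 2*y
Z(j) = (5 + 2*j)²
X(-9, Z(5))*(-237) = -9*(5 + 2*5)²*(-237) = -9*(5 + 10)²*(-237) = -9*15²*(-237) = -9*225*(-237) = -2025*(-237) = 479925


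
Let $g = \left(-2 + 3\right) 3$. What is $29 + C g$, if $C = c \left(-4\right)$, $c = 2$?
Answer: $5$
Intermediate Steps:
$g = 3$ ($g = 1 \cdot 3 = 3$)
$C = -8$ ($C = 2 \left(-4\right) = -8$)
$29 + C g = 29 - 24 = 5$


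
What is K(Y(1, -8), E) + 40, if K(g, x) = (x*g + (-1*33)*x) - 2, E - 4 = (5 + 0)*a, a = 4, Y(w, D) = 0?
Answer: -754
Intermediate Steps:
E = 24 (E = 4 + (5 + 0)*4 = 4 + 5*4 = 4 + 20 = 24)
K(g, x) = -2 - 33*x + g*x (K(g, x) = (g*x - 33*x) - 2 = (-33*x + g*x) - 2 = -2 - 33*x + g*x)
K(Y(1, -8), E) + 40 = (-2 - 33*24 + 0*24) + 40 = (-2 - 792 + 0) + 40 = -794 + 40 = -754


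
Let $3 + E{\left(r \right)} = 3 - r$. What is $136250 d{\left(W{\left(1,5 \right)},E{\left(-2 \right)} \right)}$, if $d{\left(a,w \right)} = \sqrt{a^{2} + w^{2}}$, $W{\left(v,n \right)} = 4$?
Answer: $272500 \sqrt{5} \approx 6.0933 \cdot 10^{5}$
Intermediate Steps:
$E{\left(r \right)} = - r$ ($E{\left(r \right)} = -3 - \left(-3 + r\right) = - r$)
$136250 d{\left(W{\left(1,5 \right)},E{\left(-2 \right)} \right)} = 136250 \sqrt{4^{2} + \left(\left(-1\right) \left(-2\right)\right)^{2}} = 136250 \sqrt{16 + 2^{2}} = 136250 \sqrt{16 + 4} = 136250 \sqrt{20} = 136250 \cdot 2 \sqrt{5} = 272500 \sqrt{5}$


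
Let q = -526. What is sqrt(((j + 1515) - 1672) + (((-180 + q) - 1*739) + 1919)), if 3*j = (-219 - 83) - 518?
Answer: sqrt(393)/3 ≈ 6.6081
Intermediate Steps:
j = -820/3 (j = ((-219 - 83) - 518)/3 = (-302 - 518)/3 = (1/3)*(-820) = -820/3 ≈ -273.33)
sqrt(((j + 1515) - 1672) + (((-180 + q) - 1*739) + 1919)) = sqrt(((-820/3 + 1515) - 1672) + (((-180 - 526) - 1*739) + 1919)) = sqrt((3725/3 - 1672) + ((-706 - 739) + 1919)) = sqrt(-1291/3 + (-1445 + 1919)) = sqrt(-1291/3 + 474) = sqrt(131/3) = sqrt(393)/3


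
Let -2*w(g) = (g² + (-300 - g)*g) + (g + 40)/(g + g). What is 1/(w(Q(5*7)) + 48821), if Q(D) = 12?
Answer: 12/607439 ≈ 1.9755e-5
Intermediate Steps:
w(g) = -g²/2 - g*(-300 - g)/2 - (40 + g)/(4*g) (w(g) = -((g² + (-300 - g)*g) + (g + 40)/(g + g))/2 = -((g² + g*(-300 - g)) + (40 + g)/((2*g)))/2 = -((g² + g*(-300 - g)) + (40 + g)*(1/(2*g)))/2 = -((g² + g*(-300 - g)) + (40 + g)/(2*g))/2 = -(g² + g*(-300 - g) + (40 + g)/(2*g))/2 = -g²/2 - g*(-300 - g)/2 - (40 + g)/(4*g))
1/(w(Q(5*7)) + 48821) = 1/((-¼ - 10/12 + 150*12) + 48821) = 1/((-¼ - 10*1/12 + 1800) + 48821) = 1/((-¼ - ⅚ + 1800) + 48821) = 1/(21587/12 + 48821) = 1/(607439/12) = 12/607439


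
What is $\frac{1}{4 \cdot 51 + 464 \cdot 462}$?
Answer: $\frac{1}{214572} \approx 4.6604 \cdot 10^{-6}$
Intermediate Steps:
$\frac{1}{4 \cdot 51 + 464 \cdot 462} = \frac{1}{204 + 214368} = \frac{1}{214572}$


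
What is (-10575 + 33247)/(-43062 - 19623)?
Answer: -22672/62685 ≈ -0.36168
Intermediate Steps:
(-10575 + 33247)/(-43062 - 19623) = 22672/(-62685) = 22672*(-1/62685) = -22672/62685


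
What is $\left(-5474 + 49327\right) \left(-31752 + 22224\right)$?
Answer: $-417831384$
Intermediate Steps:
$\left(-5474 + 49327\right) \left(-31752 + 22224\right) = 43853 \left(-9528\right) = -417831384$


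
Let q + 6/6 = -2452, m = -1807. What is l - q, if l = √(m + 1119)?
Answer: 2453 + 4*I*√43 ≈ 2453.0 + 26.23*I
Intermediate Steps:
q = -2453 (q = -1 - 2452 = -2453)
l = 4*I*√43 (l = √(-1807 + 1119) = √(-688) = 4*I*√43 ≈ 26.23*I)
l - q = 4*I*√43 - 1*(-2453) = 4*I*√43 + 2453 = 2453 + 4*I*√43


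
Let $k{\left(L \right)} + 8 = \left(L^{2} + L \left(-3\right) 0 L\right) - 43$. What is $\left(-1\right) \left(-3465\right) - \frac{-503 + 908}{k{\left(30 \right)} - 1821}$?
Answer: $\frac{41585}{12} \approx 3465.4$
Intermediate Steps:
$k{\left(L \right)} = -51 + L^{2}$ ($k{\left(L \right)} = -8 - \left(43 - L^{2} - L \left(-3\right) 0 L\right) = -8 - \left(43 - L^{2} - - 3 L 0 L\right) = -8 + \left(\left(L^{2} + 0 L\right) - 43\right) = -8 + \left(\left(L^{2} + 0\right) - 43\right) = -8 + \left(L^{2} - 43\right) = -8 + \left(-43 + L^{2}\right) = -51 + L^{2}$)
$\left(-1\right) \left(-3465\right) - \frac{-503 + 908}{k{\left(30 \right)} - 1821} = \left(-1\right) \left(-3465\right) - \frac{-503 + 908}{\left(-51 + 30^{2}\right) - 1821} = 3465 - \frac{405}{\left(-51 + 900\right) - 1821} = 3465 - \frac{405}{849 - 1821} = 3465 - \frac{405}{-972} = 3465 - 405 \left(- \frac{1}{972}\right) = 3465 - - \frac{5}{12} = 3465 + \frac{5}{12} = \frac{41585}{12}$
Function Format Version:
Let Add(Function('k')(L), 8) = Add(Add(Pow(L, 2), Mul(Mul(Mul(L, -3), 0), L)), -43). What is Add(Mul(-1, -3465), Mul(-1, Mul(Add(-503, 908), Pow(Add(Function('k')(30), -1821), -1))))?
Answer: Rational(41585, 12) ≈ 3465.4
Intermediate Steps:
Function('k')(L) = Add(-51, Pow(L, 2)) (Function('k')(L) = Add(-8, Add(Add(Pow(L, 2), Mul(Mul(Mul(L, -3), 0), L)), -43)) = Add(-8, Add(Add(Pow(L, 2), Mul(Mul(Mul(-3, L), 0), L)), -43)) = Add(-8, Add(Add(Pow(L, 2), Mul(0, L)), -43)) = Add(-8, Add(Add(Pow(L, 2), 0), -43)) = Add(-8, Add(Pow(L, 2), -43)) = Add(-8, Add(-43, Pow(L, 2))) = Add(-51, Pow(L, 2)))
Add(Mul(-1, -3465), Mul(-1, Mul(Add(-503, 908), Pow(Add(Function('k')(30), -1821), -1)))) = Add(Mul(-1, -3465), Mul(-1, Mul(Add(-503, 908), Pow(Add(Add(-51, Pow(30, 2)), -1821), -1)))) = Add(3465, Mul(-1, Mul(405, Pow(Add(Add(-51, 900), -1821), -1)))) = Add(3465, Mul(-1, Mul(405, Pow(Add(849, -1821), -1)))) = Add(3465, Mul(-1, Mul(405, Pow(-972, -1)))) = Add(3465, Mul(-1, Mul(405, Rational(-1, 972)))) = Add(3465, Mul(-1, Rational(-5, 12))) = Add(3465, Rational(5, 12)) = Rational(41585, 12)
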